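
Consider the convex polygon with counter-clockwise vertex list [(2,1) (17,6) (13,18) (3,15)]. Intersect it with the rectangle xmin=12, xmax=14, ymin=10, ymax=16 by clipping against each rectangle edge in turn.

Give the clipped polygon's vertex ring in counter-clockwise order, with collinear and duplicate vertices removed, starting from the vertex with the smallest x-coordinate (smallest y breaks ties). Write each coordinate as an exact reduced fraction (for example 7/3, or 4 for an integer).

1. After x ≥ 12: [(12,13/3) (17,6) (13,18) (12,177/10)]
2. After x ≤ 14: [(12,13/3) (14,5) (14,15) (13,18) (12,177/10)]
3. After y ≥ 10: [(12,10) (14,10) (14,15) (13,18) (12,177/10)]
4. After y ≤ 16: [(12,16) (12,10) (14,10) (14,15) (41/3,16)]
5. Canonical ring: [(12,10) (14,10) (14,15) (41/3,16) (12,16)]

Clipped polygon: [(12,10) (14,10) (14,15) (41/3,16) (12,16)]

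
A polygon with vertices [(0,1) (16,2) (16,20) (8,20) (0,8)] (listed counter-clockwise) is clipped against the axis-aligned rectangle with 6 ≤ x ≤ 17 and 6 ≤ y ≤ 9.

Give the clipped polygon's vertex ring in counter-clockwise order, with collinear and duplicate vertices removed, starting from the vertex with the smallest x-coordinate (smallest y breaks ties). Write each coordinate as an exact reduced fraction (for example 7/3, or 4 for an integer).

Clipped polygon: [(6,6) (16,6) (16,9) (6,9)]

1. After x ≥ 6: [(6,11/8) (16,2) (16,20) (8,20) (6,17)]
2. After x ≤ 17: [(6,11/8) (16,2) (16,20) (8,20) (6,17)]
3. After y ≥ 6: [(6,6) (16,6) (16,20) (8,20) (6,17)]
4. After y ≤ 9: [(6,9) (6,6) (16,6) (16,9)]
5. Canonical ring: [(6,6) (16,6) (16,9) (6,9)]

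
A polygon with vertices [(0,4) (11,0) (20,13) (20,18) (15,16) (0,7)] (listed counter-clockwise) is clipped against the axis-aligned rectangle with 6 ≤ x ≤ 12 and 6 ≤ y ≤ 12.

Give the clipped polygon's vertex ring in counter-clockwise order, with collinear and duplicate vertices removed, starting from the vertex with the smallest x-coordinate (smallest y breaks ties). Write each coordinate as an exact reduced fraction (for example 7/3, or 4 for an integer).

1. After x ≥ 6: [(6,20/11) (11,0) (20,13) (20,18) (15,16) (6,53/5)]
2. After x ≤ 12: [(6,20/11) (11,0) (12,13/9) (12,71/5) (6,53/5)]
3. After y ≥ 6: [(6,6) (12,6) (12,71/5) (6,53/5)]
4. After y ≤ 12: [(6,6) (12,6) (12,12) (25/3,12) (6,53/5)]
5. Canonical ring: [(6,6) (12,6) (12,12) (25/3,12) (6,53/5)]

Clipped polygon: [(6,6) (12,6) (12,12) (25/3,12) (6,53/5)]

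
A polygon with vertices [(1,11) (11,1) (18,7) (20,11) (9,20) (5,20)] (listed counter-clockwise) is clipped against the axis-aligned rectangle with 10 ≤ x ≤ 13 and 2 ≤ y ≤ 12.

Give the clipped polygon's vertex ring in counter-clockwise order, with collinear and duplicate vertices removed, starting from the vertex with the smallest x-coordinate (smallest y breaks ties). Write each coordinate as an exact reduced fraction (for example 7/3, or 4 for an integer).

Clipped polygon: [(10,2) (73/6,2) (13,19/7) (13,12) (10,12)]

1. After x ≥ 10: [(10,2) (11,1) (18,7) (20,11) (10,211/11)]
2. After x ≤ 13: [(10,2) (11,1) (13,19/7) (13,184/11) (10,211/11)]
3. After y ≥ 2: [(10,2) (10,2) (73/6,2) (13,19/7) (13,184/11) (10,211/11)]
4. After y ≤ 12: [(10,12) (10,2) (10,2) (73/6,2) (13,19/7) (13,12)]
5. Canonical ring: [(10,2) (73/6,2) (13,19/7) (13,12) (10,12)]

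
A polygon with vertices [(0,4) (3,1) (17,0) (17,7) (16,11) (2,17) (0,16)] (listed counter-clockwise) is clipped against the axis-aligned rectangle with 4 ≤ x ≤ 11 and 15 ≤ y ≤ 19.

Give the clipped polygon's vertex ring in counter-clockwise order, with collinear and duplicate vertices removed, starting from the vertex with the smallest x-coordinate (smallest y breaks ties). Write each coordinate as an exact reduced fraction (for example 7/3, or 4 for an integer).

1. After x ≥ 4: [(4,13/14) (17,0) (17,7) (16,11) (4,113/7)]
2. After x ≤ 11: [(4,13/14) (11,3/7) (11,92/7) (4,113/7)]
3. After y ≥ 15: [(4,15) (20/3,15) (4,113/7)]
4. After y ≤ 19: [(4,15) (20/3,15) (4,113/7)]
5. Canonical ring: [(4,15) (20/3,15) (4,113/7)]

Clipped polygon: [(4,15) (20/3,15) (4,113/7)]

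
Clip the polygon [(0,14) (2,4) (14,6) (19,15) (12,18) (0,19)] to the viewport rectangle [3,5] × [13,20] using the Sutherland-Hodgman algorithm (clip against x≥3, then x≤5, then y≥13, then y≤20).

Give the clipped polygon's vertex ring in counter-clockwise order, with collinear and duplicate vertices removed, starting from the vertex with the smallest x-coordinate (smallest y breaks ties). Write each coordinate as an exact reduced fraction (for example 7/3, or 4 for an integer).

1. After x ≥ 3: [(3,25/6) (14,6) (19,15) (12,18) (3,75/4)]
2. After x ≤ 5: [(3,25/6) (5,9/2) (5,223/12) (3,75/4)]
3. After y ≥ 13: [(3,13) (5,13) (5,223/12) (3,75/4)]
4. After y ≤ 20: [(3,13) (5,13) (5,223/12) (3,75/4)]
5. Canonical ring: [(3,13) (5,13) (5,223/12) (3,75/4)]

Clipped polygon: [(3,13) (5,13) (5,223/12) (3,75/4)]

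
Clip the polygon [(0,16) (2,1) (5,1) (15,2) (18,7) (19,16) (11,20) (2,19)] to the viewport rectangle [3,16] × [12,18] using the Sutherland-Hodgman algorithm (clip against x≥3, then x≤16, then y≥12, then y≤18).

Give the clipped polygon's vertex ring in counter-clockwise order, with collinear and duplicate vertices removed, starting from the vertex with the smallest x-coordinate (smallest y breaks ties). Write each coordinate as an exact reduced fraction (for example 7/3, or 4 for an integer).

1. After x ≥ 3: [(3,1) (5,1) (15,2) (18,7) (19,16) (11,20) (3,172/9)]
2. After x ≤ 16: [(3,1) (5,1) (15,2) (16,11/3) (16,35/2) (11,20) (3,172/9)]
3. After y ≥ 12: [(3,12) (16,12) (16,35/2) (11,20) (3,172/9)]
4. After y ≤ 18: [(3,18) (3,12) (16,12) (16,35/2) (15,18)]
5. Canonical ring: [(3,12) (16,12) (16,35/2) (15,18) (3,18)]

Clipped polygon: [(3,12) (16,12) (16,35/2) (15,18) (3,18)]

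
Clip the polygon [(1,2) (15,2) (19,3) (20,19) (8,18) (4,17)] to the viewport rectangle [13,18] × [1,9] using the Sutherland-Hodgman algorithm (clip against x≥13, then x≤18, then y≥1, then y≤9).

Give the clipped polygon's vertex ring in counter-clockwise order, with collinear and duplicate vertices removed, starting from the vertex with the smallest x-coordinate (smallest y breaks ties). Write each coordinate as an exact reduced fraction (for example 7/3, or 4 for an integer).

1. After x ≥ 13: [(13,2) (15,2) (19,3) (20,19) (13,221/12)]
2. After x ≤ 18: [(13,2) (15,2) (18,11/4) (18,113/6) (13,221/12)]
3. After y ≥ 1: [(13,2) (15,2) (18,11/4) (18,113/6) (13,221/12)]
4. After y ≤ 9: [(13,9) (13,2) (15,2) (18,11/4) (18,9)]
5. Canonical ring: [(13,2) (15,2) (18,11/4) (18,9) (13,9)]

Clipped polygon: [(13,2) (15,2) (18,11/4) (18,9) (13,9)]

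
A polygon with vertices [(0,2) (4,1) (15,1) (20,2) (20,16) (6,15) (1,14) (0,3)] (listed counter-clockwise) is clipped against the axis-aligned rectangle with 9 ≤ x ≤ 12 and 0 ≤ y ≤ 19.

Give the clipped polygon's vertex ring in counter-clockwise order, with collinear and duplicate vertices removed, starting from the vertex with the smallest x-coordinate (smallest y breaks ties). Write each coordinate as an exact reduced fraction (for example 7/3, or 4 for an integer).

Clipped polygon: [(9,1) (12,1) (12,108/7) (9,213/14)]

1. After x ≥ 9: [(9,1) (15,1) (20,2) (20,16) (9,213/14)]
2. After x ≤ 12: [(9,1) (12,1) (12,108/7) (9,213/14)]
3. After y ≥ 0: [(9,1) (12,1) (12,108/7) (9,213/14)]
4. After y ≤ 19: [(9,1) (12,1) (12,108/7) (9,213/14)]
5. Canonical ring: [(9,1) (12,1) (12,108/7) (9,213/14)]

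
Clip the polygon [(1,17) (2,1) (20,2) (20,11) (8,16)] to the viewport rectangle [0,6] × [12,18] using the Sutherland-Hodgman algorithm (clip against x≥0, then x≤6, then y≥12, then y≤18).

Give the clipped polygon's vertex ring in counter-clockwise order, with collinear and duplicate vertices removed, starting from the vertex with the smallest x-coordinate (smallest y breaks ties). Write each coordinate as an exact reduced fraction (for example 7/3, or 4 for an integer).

Clipped polygon: [(1,17) (21/16,12) (6,12) (6,114/7)]

1. After x ≥ 0: [(1,17) (2,1) (20,2) (20,11) (8,16)]
2. After x ≤ 6: [(6,114/7) (1,17) (2,1) (6,11/9)]
3. After y ≥ 12: [(6,12) (6,114/7) (1,17) (21/16,12)]
4. After y ≤ 18: [(6,12) (6,114/7) (1,17) (21/16,12)]
5. Canonical ring: [(1,17) (21/16,12) (6,12) (6,114/7)]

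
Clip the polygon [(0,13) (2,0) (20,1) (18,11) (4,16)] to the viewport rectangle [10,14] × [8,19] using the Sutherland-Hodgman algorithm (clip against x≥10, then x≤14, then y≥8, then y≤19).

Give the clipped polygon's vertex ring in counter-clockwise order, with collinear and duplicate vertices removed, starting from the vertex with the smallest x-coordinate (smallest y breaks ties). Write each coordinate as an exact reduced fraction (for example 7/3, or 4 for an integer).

Clipped polygon: [(10,8) (14,8) (14,87/7) (10,97/7)]

1. After x ≥ 10: [(10,4/9) (20,1) (18,11) (10,97/7)]
2. After x ≤ 14: [(10,4/9) (14,2/3) (14,87/7) (10,97/7)]
3. After y ≥ 8: [(10,8) (14,8) (14,87/7) (10,97/7)]
4. After y ≤ 19: [(10,8) (14,8) (14,87/7) (10,97/7)]
5. Canonical ring: [(10,8) (14,8) (14,87/7) (10,97/7)]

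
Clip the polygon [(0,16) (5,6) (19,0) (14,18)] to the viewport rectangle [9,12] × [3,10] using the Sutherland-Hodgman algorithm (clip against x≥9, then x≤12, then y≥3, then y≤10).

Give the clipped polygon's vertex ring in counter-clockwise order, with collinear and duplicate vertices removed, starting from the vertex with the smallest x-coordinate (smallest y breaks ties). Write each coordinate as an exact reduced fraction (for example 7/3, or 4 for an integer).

1. After x ≥ 9: [(9,121/7) (9,30/7) (19,0) (14,18)]
2. After x ≤ 12: [(12,124/7) (9,121/7) (9,30/7) (12,3)]
3. After y ≥ 3: [(12,124/7) (9,121/7) (9,30/7) (12,3)]
4. After y ≤ 10: [(12,10) (9,10) (9,30/7) (12,3)]
5. Canonical ring: [(9,30/7) (12,3) (12,10) (9,10)]

Clipped polygon: [(9,30/7) (12,3) (12,10) (9,10)]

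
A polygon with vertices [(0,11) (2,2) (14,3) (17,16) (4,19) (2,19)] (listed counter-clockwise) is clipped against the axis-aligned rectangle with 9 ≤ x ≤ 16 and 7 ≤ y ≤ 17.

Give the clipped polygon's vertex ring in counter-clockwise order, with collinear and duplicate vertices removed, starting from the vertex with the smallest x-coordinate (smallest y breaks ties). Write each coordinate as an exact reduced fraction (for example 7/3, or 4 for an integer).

Clipped polygon: [(9,7) (194/13,7) (16,35/3) (16,211/13) (38/3,17) (9,17)]

1. After x ≥ 9: [(9,31/12) (14,3) (17,16) (9,232/13)]
2. After x ≤ 16: [(9,31/12) (14,3) (16,35/3) (16,211/13) (9,232/13)]
3. After y ≥ 7: [(9,7) (194/13,7) (16,35/3) (16,211/13) (9,232/13)]
4. After y ≤ 17: [(9,17) (9,7) (194/13,7) (16,35/3) (16,211/13) (38/3,17)]
5. Canonical ring: [(9,7) (194/13,7) (16,35/3) (16,211/13) (38/3,17) (9,17)]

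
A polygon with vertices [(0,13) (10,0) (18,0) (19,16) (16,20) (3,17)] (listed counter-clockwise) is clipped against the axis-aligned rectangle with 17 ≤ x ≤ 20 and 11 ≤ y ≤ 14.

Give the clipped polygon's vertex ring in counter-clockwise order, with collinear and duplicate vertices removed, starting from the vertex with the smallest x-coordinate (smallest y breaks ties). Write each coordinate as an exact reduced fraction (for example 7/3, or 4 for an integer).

1. After x ≥ 17: [(17,0) (18,0) (19,16) (17,56/3)]
2. After x ≤ 20: [(17,0) (18,0) (19,16) (17,56/3)]
3. After y ≥ 11: [(17,11) (299/16,11) (19,16) (17,56/3)]
4. After y ≤ 14: [(17,14) (17,11) (299/16,11) (151/8,14)]
5. Canonical ring: [(17,11) (299/16,11) (151/8,14) (17,14)]

Clipped polygon: [(17,11) (299/16,11) (151/8,14) (17,14)]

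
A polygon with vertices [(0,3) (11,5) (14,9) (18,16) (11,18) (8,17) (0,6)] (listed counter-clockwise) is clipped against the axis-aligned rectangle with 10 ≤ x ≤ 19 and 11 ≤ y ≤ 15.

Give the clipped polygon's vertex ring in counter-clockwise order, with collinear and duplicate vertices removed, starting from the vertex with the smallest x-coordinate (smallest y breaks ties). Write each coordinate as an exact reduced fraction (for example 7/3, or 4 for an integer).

Clipped polygon: [(10,11) (106/7,11) (122/7,15) (10,15)]

1. After x ≥ 10: [(10,53/11) (11,5) (14,9) (18,16) (11,18) (10,53/3)]
2. After x ≤ 19: [(10,53/11) (11,5) (14,9) (18,16) (11,18) (10,53/3)]
3. After y ≥ 11: [(10,11) (106/7,11) (18,16) (11,18) (10,53/3)]
4. After y ≤ 15: [(10,15) (10,11) (106/7,11) (122/7,15)]
5. Canonical ring: [(10,11) (106/7,11) (122/7,15) (10,15)]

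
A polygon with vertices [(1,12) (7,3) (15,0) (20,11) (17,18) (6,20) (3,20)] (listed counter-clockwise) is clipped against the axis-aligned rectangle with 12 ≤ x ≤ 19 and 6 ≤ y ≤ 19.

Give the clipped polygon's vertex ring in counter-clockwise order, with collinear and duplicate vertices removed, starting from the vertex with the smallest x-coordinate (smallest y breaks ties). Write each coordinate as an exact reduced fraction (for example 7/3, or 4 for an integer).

Clipped polygon: [(12,6) (195/11,6) (19,44/5) (19,40/3) (17,18) (12,208/11)]

1. After x ≥ 12: [(12,9/8) (15,0) (20,11) (17,18) (12,208/11)]
2. After x ≤ 19: [(12,9/8) (15,0) (19,44/5) (19,40/3) (17,18) (12,208/11)]
3. After y ≥ 6: [(12,6) (195/11,6) (19,44/5) (19,40/3) (17,18) (12,208/11)]
4. After y ≤ 19: [(12,6) (195/11,6) (19,44/5) (19,40/3) (17,18) (12,208/11)]
5. Canonical ring: [(12,6) (195/11,6) (19,44/5) (19,40/3) (17,18) (12,208/11)]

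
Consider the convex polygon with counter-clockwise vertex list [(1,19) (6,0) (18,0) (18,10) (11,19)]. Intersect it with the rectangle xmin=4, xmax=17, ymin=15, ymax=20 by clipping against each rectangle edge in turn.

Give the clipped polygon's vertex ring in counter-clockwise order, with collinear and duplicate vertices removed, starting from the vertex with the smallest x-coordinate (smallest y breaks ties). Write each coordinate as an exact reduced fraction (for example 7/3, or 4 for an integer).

Clipped polygon: [(4,15) (127/9,15) (11,19) (4,19)]

1. After x ≥ 4: [(4,19) (4,38/5) (6,0) (18,0) (18,10) (11,19)]
2. After x ≤ 17: [(4,19) (4,38/5) (6,0) (17,0) (17,79/7) (11,19)]
3. After y ≥ 15: [(4,19) (4,15) (127/9,15) (11,19)]
4. After y ≤ 20: [(4,19) (4,15) (127/9,15) (11,19)]
5. Canonical ring: [(4,15) (127/9,15) (11,19) (4,19)]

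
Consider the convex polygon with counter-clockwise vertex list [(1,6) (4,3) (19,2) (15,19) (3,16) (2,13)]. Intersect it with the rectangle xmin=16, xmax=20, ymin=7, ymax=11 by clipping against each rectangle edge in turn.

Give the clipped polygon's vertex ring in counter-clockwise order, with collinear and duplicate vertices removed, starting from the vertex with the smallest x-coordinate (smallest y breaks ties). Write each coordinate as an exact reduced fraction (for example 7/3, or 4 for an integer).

Clipped polygon: [(16,7) (303/17,7) (287/17,11) (16,11)]

1. After x ≥ 16: [(16,11/5) (19,2) (16,59/4)]
2. After x ≤ 20: [(16,11/5) (19,2) (16,59/4)]
3. After y ≥ 7: [(16,7) (303/17,7) (16,59/4)]
4. After y ≤ 11: [(16,11) (16,7) (303/17,7) (287/17,11)]
5. Canonical ring: [(16,7) (303/17,7) (287/17,11) (16,11)]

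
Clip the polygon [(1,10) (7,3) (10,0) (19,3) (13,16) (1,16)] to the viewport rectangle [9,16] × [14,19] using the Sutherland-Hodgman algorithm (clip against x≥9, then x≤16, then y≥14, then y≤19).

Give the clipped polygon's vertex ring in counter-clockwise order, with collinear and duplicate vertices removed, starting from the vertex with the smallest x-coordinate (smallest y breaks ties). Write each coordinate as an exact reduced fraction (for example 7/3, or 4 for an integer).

1. After x ≥ 9: [(9,1) (10,0) (19,3) (13,16) (9,16)]
2. After x ≤ 16: [(9,1) (10,0) (16,2) (16,19/2) (13,16) (9,16)]
3. After y ≥ 14: [(9,14) (181/13,14) (13,16) (9,16)]
4. After y ≤ 19: [(9,14) (181/13,14) (13,16) (9,16)]
5. Canonical ring: [(9,14) (181/13,14) (13,16) (9,16)]

Clipped polygon: [(9,14) (181/13,14) (13,16) (9,16)]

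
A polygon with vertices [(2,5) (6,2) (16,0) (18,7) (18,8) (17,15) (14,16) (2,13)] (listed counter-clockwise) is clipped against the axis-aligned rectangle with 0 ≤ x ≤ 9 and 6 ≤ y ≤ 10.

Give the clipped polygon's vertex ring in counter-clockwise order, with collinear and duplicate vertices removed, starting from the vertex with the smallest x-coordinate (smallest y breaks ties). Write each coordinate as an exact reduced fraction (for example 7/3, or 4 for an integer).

Clipped polygon: [(2,6) (9,6) (9,10) (2,10)]

1. After x ≥ 0: [(2,5) (6,2) (16,0) (18,7) (18,8) (17,15) (14,16) (2,13)]
2. After x ≤ 9: [(2,5) (6,2) (9,7/5) (9,59/4) (2,13)]
3. After y ≥ 6: [(2,6) (9,6) (9,59/4) (2,13)]
4. After y ≤ 10: [(2,10) (2,6) (9,6) (9,10)]
5. Canonical ring: [(2,6) (9,6) (9,10) (2,10)]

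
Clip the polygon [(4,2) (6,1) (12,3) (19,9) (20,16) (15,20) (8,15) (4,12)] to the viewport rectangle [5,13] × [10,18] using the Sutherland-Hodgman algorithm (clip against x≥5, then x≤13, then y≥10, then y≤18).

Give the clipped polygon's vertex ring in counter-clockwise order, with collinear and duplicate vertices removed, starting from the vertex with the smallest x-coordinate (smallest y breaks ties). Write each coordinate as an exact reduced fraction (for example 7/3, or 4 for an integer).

Clipped polygon: [(5,10) (13,10) (13,18) (61/5,18) (8,15) (5,51/4)]

1. After x ≥ 5: [(5,3/2) (6,1) (12,3) (19,9) (20,16) (15,20) (8,15) (5,51/4)]
2. After x ≤ 13: [(5,3/2) (6,1) (12,3) (13,27/7) (13,130/7) (8,15) (5,51/4)]
3. After y ≥ 10: [(5,10) (13,10) (13,130/7) (8,15) (5,51/4)]
4. After y ≤ 18: [(5,10) (13,10) (13,18) (61/5,18) (8,15) (5,51/4)]
5. Canonical ring: [(5,10) (13,10) (13,18) (61/5,18) (8,15) (5,51/4)]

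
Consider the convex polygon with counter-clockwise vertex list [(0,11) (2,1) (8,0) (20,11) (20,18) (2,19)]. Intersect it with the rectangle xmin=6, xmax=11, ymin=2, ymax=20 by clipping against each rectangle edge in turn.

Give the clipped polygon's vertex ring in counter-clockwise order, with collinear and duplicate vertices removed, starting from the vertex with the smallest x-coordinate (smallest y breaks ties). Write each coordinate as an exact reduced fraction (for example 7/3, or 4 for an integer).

1. After x ≥ 6: [(6,1/3) (8,0) (20,11) (20,18) (6,169/9)]
2. After x ≤ 11: [(6,1/3) (8,0) (11,11/4) (11,37/2) (6,169/9)]
3. After y ≥ 2: [(6,2) (112/11,2) (11,11/4) (11,37/2) (6,169/9)]
4. After y ≤ 20: [(6,2) (112/11,2) (11,11/4) (11,37/2) (6,169/9)]
5. Canonical ring: [(6,2) (112/11,2) (11,11/4) (11,37/2) (6,169/9)]

Clipped polygon: [(6,2) (112/11,2) (11,11/4) (11,37/2) (6,169/9)]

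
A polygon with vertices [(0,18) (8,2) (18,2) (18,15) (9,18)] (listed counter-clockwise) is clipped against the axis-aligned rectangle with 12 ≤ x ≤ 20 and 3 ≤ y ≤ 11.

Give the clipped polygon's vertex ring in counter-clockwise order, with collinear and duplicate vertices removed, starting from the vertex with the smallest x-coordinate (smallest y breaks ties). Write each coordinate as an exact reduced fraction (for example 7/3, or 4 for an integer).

1. After x ≥ 12: [(12,2) (18,2) (18,15) (12,17)]
2. After x ≤ 20: [(12,2) (18,2) (18,15) (12,17)]
3. After y ≥ 3: [(12,3) (18,3) (18,15) (12,17)]
4. After y ≤ 11: [(12,11) (12,3) (18,3) (18,11)]
5. Canonical ring: [(12,3) (18,3) (18,11) (12,11)]

Clipped polygon: [(12,3) (18,3) (18,11) (12,11)]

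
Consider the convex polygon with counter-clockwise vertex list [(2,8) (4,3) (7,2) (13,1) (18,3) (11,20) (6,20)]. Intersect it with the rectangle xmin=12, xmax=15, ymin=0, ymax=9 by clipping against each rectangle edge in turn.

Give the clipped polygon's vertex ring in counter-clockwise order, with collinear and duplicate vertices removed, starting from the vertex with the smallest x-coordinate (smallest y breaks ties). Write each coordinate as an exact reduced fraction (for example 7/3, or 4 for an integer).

1. After x ≥ 12: [(12,7/6) (13,1) (18,3) (12,123/7)]
2. After x ≤ 15: [(12,7/6) (13,1) (15,9/5) (15,72/7) (12,123/7)]
3. After y ≥ 0: [(12,7/6) (13,1) (15,9/5) (15,72/7) (12,123/7)]
4. After y ≤ 9: [(12,9) (12,7/6) (13,1) (15,9/5) (15,9)]
5. Canonical ring: [(12,7/6) (13,1) (15,9/5) (15,9) (12,9)]

Clipped polygon: [(12,7/6) (13,1) (15,9/5) (15,9) (12,9)]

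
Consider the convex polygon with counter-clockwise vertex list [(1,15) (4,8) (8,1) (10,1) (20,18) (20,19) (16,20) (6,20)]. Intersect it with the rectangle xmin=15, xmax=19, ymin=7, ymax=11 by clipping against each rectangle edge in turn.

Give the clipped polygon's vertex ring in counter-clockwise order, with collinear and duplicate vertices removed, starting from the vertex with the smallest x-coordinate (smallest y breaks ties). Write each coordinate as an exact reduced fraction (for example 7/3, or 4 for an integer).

Clipped polygon: [(15,19/2) (270/17,11) (15,11)]

1. After x ≥ 15: [(15,19/2) (20,18) (20,19) (16,20) (15,20)]
2. After x ≤ 19: [(15,19/2) (19,163/10) (19,77/4) (16,20) (15,20)]
3. After y ≥ 7: [(15,19/2) (19,163/10) (19,77/4) (16,20) (15,20)]
4. After y ≤ 11: [(15,11) (15,19/2) (270/17,11)]
5. Canonical ring: [(15,19/2) (270/17,11) (15,11)]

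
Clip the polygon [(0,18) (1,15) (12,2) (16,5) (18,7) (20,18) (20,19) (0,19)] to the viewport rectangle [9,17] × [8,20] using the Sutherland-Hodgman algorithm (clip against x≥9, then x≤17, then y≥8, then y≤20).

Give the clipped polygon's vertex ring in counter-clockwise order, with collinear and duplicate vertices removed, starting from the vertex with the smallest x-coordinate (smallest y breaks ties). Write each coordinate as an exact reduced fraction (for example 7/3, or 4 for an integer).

1. After x ≥ 9: [(9,61/11) (12,2) (16,5) (18,7) (20,18) (20,19) (9,19)]
2. After x ≤ 17: [(9,61/11) (12,2) (16,5) (17,6) (17,19) (9,19)]
3. After y ≥ 8: [(9,8) (17,8) (17,19) (9,19)]
4. After y ≤ 20: [(9,8) (17,8) (17,19) (9,19)]
5. Canonical ring: [(9,8) (17,8) (17,19) (9,19)]

Clipped polygon: [(9,8) (17,8) (17,19) (9,19)]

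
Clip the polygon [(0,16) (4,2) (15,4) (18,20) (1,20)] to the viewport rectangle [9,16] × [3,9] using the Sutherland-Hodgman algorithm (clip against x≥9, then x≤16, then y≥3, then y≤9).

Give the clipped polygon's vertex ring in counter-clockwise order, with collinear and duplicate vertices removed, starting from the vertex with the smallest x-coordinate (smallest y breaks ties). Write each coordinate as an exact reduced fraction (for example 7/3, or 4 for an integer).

Clipped polygon: [(9,3) (19/2,3) (15,4) (255/16,9) (9,9)]

1. After x ≥ 9: [(9,32/11) (15,4) (18,20) (9,20)]
2. After x ≤ 16: [(9,32/11) (15,4) (16,28/3) (16,20) (9,20)]
3. After y ≥ 3: [(9,3) (19/2,3) (15,4) (16,28/3) (16,20) (9,20)]
4. After y ≤ 9: [(9,9) (9,3) (19/2,3) (15,4) (255/16,9)]
5. Canonical ring: [(9,3) (19/2,3) (15,4) (255/16,9) (9,9)]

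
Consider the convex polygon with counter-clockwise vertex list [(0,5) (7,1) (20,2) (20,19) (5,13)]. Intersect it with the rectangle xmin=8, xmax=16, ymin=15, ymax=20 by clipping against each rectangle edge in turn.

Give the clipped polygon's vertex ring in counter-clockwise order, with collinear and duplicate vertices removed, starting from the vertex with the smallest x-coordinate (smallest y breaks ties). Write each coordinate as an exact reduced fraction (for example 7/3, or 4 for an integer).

Clipped polygon: [(10,15) (16,15) (16,87/5)]

1. After x ≥ 8: [(8,14/13) (20,2) (20,19) (8,71/5)]
2. After x ≤ 16: [(8,14/13) (16,22/13) (16,87/5) (8,71/5)]
3. After y ≥ 15: [(16,15) (16,87/5) (10,15)]
4. After y ≤ 20: [(16,15) (16,87/5) (10,15)]
5. Canonical ring: [(10,15) (16,15) (16,87/5)]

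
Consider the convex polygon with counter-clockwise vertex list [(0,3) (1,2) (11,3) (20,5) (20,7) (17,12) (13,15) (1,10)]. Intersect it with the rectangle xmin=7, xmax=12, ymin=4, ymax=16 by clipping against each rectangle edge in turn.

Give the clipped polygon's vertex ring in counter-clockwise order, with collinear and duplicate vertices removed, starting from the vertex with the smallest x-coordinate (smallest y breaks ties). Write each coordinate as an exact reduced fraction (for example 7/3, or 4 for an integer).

1. After x ≥ 7: [(7,13/5) (11,3) (20,5) (20,7) (17,12) (13,15) (7,25/2)]
2. After x ≤ 12: [(7,13/5) (11,3) (12,29/9) (12,175/12) (7,25/2)]
3. After y ≥ 4: [(7,4) (12,4) (12,175/12) (7,25/2)]
4. After y ≤ 16: [(7,4) (12,4) (12,175/12) (7,25/2)]
5. Canonical ring: [(7,4) (12,4) (12,175/12) (7,25/2)]

Clipped polygon: [(7,4) (12,4) (12,175/12) (7,25/2)]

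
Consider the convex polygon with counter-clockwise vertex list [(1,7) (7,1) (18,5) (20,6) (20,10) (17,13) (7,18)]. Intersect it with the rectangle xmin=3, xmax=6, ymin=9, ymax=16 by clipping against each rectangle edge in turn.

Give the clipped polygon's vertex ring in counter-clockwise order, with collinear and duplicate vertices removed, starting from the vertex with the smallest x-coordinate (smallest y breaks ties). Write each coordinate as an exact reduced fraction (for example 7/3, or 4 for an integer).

1. After x ≥ 3: [(3,32/3) (3,5) (7,1) (18,5) (20,6) (20,10) (17,13) (7,18)]
2. After x ≤ 6: [(6,97/6) (3,32/3) (3,5) (6,2)]
3. After y ≥ 9: [(6,9) (6,97/6) (3,32/3) (3,9)]
4. After y ≤ 16: [(6,9) (6,16) (65/11,16) (3,32/3) (3,9)]
5. Canonical ring: [(3,9) (6,9) (6,16) (65/11,16) (3,32/3)]

Clipped polygon: [(3,9) (6,9) (6,16) (65/11,16) (3,32/3)]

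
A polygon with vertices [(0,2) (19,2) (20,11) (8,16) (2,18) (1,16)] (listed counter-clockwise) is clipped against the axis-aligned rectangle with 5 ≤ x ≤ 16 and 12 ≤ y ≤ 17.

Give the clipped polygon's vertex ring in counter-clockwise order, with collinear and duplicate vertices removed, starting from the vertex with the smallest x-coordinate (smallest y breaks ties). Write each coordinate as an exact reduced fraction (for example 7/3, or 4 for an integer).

1. After x ≥ 5: [(5,2) (19,2) (20,11) (8,16) (5,17)]
2. After x ≤ 16: [(5,2) (16,2) (16,38/3) (8,16) (5,17)]
3. After y ≥ 12: [(5,12) (16,12) (16,38/3) (8,16) (5,17)]
4. After y ≤ 17: [(5,12) (16,12) (16,38/3) (8,16) (5,17)]
5. Canonical ring: [(5,12) (16,12) (16,38/3) (8,16) (5,17)]

Clipped polygon: [(5,12) (16,12) (16,38/3) (8,16) (5,17)]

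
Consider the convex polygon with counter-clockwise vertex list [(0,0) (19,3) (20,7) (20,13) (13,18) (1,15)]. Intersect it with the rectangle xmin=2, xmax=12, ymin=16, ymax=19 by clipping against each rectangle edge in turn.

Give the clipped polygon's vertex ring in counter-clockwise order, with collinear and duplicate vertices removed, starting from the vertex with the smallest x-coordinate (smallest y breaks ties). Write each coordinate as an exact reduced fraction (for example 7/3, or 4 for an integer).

Clipped polygon: [(5,16) (12,16) (12,71/4)]

1. After x ≥ 2: [(2,6/19) (19,3) (20,7) (20,13) (13,18) (2,61/4)]
2. After x ≤ 12: [(2,6/19) (12,36/19) (12,71/4) (2,61/4)]
3. After y ≥ 16: [(12,16) (12,71/4) (5,16)]
4. After y ≤ 19: [(12,16) (12,71/4) (5,16)]
5. Canonical ring: [(5,16) (12,16) (12,71/4)]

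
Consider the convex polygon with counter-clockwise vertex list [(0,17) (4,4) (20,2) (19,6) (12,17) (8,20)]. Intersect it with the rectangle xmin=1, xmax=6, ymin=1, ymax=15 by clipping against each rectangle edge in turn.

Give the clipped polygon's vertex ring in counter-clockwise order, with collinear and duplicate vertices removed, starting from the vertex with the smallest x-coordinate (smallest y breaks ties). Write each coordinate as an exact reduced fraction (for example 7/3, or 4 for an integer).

1. After x ≥ 1: [(1,139/8) (1,55/4) (4,4) (20,2) (19,6) (12,17) (8,20)]
2. After x ≤ 6: [(6,77/4) (1,139/8) (1,55/4) (4,4) (6,15/4)]
3. After y ≥ 1: [(6,77/4) (1,139/8) (1,55/4) (4,4) (6,15/4)]
4. After y ≤ 15: [(6,15) (1,15) (1,55/4) (4,4) (6,15/4)]
5. Canonical ring: [(1,55/4) (4,4) (6,15/4) (6,15) (1,15)]

Clipped polygon: [(1,55/4) (4,4) (6,15/4) (6,15) (1,15)]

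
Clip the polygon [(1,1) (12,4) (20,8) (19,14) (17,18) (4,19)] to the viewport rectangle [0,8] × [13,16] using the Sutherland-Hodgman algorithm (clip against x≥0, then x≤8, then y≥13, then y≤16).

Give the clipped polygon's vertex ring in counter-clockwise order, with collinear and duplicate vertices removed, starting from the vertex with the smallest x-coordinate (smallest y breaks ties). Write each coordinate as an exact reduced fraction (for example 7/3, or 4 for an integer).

1. After x ≥ 0: [(1,1) (12,4) (20,8) (19,14) (17,18) (4,19)]
2. After x ≤ 8: [(1,1) (8,32/11) (8,243/13) (4,19)]
3. After y ≥ 13: [(3,13) (8,13) (8,243/13) (4,19)]
4. After y ≤ 16: [(7/2,16) (3,13) (8,13) (8,16)]
5. Canonical ring: [(3,13) (8,13) (8,16) (7/2,16)]

Clipped polygon: [(3,13) (8,13) (8,16) (7/2,16)]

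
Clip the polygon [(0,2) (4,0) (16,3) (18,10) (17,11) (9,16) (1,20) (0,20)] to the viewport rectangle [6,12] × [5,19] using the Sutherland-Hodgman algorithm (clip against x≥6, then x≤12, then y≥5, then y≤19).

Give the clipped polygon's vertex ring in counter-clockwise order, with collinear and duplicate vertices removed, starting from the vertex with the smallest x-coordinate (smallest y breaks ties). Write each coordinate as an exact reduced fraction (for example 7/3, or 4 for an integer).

1. After x ≥ 6: [(6,1/2) (16,3) (18,10) (17,11) (9,16) (6,35/2)]
2. After x ≤ 12: [(6,1/2) (12,2) (12,113/8) (9,16) (6,35/2)]
3. After y ≥ 5: [(6,5) (12,5) (12,113/8) (9,16) (6,35/2)]
4. After y ≤ 19: [(6,5) (12,5) (12,113/8) (9,16) (6,35/2)]
5. Canonical ring: [(6,5) (12,5) (12,113/8) (9,16) (6,35/2)]

Clipped polygon: [(6,5) (12,5) (12,113/8) (9,16) (6,35/2)]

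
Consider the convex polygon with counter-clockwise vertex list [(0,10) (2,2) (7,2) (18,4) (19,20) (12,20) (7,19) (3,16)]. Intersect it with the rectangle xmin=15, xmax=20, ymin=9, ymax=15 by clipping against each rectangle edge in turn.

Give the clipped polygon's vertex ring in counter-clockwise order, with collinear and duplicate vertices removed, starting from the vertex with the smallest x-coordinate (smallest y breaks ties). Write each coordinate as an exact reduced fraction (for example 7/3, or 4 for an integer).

Clipped polygon: [(15,9) (293/16,9) (299/16,15) (15,15)]

1. After x ≥ 15: [(15,38/11) (18,4) (19,20) (15,20)]
2. After x ≤ 20: [(15,38/11) (18,4) (19,20) (15,20)]
3. After y ≥ 9: [(15,9) (293/16,9) (19,20) (15,20)]
4. After y ≤ 15: [(15,15) (15,9) (293/16,9) (299/16,15)]
5. Canonical ring: [(15,9) (293/16,9) (299/16,15) (15,15)]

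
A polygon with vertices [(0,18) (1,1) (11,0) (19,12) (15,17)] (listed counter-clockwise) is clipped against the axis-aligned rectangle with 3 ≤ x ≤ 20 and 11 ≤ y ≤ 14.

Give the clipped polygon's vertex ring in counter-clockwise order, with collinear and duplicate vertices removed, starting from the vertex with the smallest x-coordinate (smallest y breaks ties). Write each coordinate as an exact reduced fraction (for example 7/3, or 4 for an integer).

Clipped polygon: [(3,11) (55/3,11) (19,12) (87/5,14) (3,14)]

1. After x ≥ 3: [(3,89/5) (3,4/5) (11,0) (19,12) (15,17)]
2. After x ≤ 20: [(3,89/5) (3,4/5) (11,0) (19,12) (15,17)]
3. After y ≥ 11: [(3,89/5) (3,11) (55/3,11) (19,12) (15,17)]
4. After y ≤ 14: [(3,14) (3,11) (55/3,11) (19,12) (87/5,14)]
5. Canonical ring: [(3,11) (55/3,11) (19,12) (87/5,14) (3,14)]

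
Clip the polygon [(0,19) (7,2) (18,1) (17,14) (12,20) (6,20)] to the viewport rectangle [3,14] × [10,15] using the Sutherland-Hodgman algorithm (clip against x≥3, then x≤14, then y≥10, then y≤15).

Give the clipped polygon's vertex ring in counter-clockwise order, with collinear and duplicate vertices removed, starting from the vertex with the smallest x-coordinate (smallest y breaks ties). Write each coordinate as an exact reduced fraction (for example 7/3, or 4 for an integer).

Clipped polygon: [(3,82/7) (63/17,10) (14,10) (14,15) (3,15)]

1. After x ≥ 3: [(3,39/2) (3,82/7) (7,2) (18,1) (17,14) (12,20) (6,20)]
2. After x ≤ 14: [(3,39/2) (3,82/7) (7,2) (14,15/11) (14,88/5) (12,20) (6,20)]
3. After y ≥ 10: [(3,39/2) (3,82/7) (63/17,10) (14,10) (14,88/5) (12,20) (6,20)]
4. After y ≤ 15: [(3,15) (3,82/7) (63/17,10) (14,10) (14,15)]
5. Canonical ring: [(3,82/7) (63/17,10) (14,10) (14,15) (3,15)]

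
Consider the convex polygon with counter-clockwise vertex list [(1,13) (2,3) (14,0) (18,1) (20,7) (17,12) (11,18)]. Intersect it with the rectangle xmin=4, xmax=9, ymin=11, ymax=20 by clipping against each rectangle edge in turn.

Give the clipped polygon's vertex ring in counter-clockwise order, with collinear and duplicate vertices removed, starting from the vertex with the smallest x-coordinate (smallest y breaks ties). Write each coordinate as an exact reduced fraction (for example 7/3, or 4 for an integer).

1. After x ≥ 4: [(4,29/2) (4,5/2) (14,0) (18,1) (20,7) (17,12) (11,18)]
2. After x ≤ 9: [(9,17) (4,29/2) (4,5/2) (9,5/4)]
3. After y ≥ 11: [(9,11) (9,17) (4,29/2) (4,11)]
4. After y ≤ 20: [(9,11) (9,17) (4,29/2) (4,11)]
5. Canonical ring: [(4,11) (9,11) (9,17) (4,29/2)]

Clipped polygon: [(4,11) (9,11) (9,17) (4,29/2)]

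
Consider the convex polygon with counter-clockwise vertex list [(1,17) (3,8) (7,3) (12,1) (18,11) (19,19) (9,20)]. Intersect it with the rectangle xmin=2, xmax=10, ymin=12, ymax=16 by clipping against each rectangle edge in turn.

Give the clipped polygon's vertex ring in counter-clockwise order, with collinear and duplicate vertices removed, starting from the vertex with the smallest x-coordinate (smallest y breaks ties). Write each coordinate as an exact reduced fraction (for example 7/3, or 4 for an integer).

1. After x ≥ 2: [(2,139/8) (2,25/2) (3,8) (7,3) (12,1) (18,11) (19,19) (9,20)]
2. After x ≤ 10: [(2,139/8) (2,25/2) (3,8) (7,3) (10,9/5) (10,199/10) (9,20)]
3. After y ≥ 12: [(2,139/8) (2,25/2) (19/9,12) (10,12) (10,199/10) (9,20)]
4. After y ≤ 16: [(2,16) (2,25/2) (19/9,12) (10,12) (10,16)]
5. Canonical ring: [(2,25/2) (19/9,12) (10,12) (10,16) (2,16)]

Clipped polygon: [(2,25/2) (19/9,12) (10,12) (10,16) (2,16)]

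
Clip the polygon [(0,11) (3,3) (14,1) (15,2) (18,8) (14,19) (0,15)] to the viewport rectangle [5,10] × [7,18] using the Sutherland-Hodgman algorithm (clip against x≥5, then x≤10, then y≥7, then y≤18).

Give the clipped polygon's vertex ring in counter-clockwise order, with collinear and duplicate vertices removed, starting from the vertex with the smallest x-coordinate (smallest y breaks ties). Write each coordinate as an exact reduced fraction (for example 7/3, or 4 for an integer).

Clipped polygon: [(5,7) (10,7) (10,125/7) (5,115/7)]

1. After x ≥ 5: [(5,29/11) (14,1) (15,2) (18,8) (14,19) (5,115/7)]
2. After x ≤ 10: [(5,29/11) (10,19/11) (10,125/7) (5,115/7)]
3. After y ≥ 7: [(5,7) (10,7) (10,125/7) (5,115/7)]
4. After y ≤ 18: [(5,7) (10,7) (10,125/7) (5,115/7)]
5. Canonical ring: [(5,7) (10,7) (10,125/7) (5,115/7)]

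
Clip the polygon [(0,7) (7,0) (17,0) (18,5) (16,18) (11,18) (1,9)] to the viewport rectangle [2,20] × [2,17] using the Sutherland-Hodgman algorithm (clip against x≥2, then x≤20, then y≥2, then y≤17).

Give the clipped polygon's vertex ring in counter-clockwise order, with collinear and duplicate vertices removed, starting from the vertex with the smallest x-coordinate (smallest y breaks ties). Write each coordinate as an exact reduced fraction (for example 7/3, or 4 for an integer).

1. After x ≥ 2: [(2,5) (7,0) (17,0) (18,5) (16,18) (11,18) (2,99/10)]
2. After x ≤ 20: [(2,5) (7,0) (17,0) (18,5) (16,18) (11,18) (2,99/10)]
3. After y ≥ 2: [(2,5) (5,2) (87/5,2) (18,5) (16,18) (11,18) (2,99/10)]
4. After y ≤ 17: [(2,5) (5,2) (87/5,2) (18,5) (210/13,17) (89/9,17) (2,99/10)]
5. Canonical ring: [(2,5) (5,2) (87/5,2) (18,5) (210/13,17) (89/9,17) (2,99/10)]

Clipped polygon: [(2,5) (5,2) (87/5,2) (18,5) (210/13,17) (89/9,17) (2,99/10)]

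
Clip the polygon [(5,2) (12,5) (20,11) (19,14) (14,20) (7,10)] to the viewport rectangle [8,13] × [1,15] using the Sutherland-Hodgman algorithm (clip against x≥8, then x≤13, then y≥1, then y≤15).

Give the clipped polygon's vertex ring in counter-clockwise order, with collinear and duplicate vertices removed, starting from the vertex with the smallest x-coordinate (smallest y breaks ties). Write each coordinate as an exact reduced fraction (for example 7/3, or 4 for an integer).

1. After x ≥ 8: [(8,23/7) (12,5) (20,11) (19,14) (14,20) (8,80/7)]
2. After x ≤ 13: [(8,23/7) (12,5) (13,23/4) (13,130/7) (8,80/7)]
3. After y ≥ 1: [(8,23/7) (12,5) (13,23/4) (13,130/7) (8,80/7)]
4. After y ≤ 15: [(8,23/7) (12,5) (13,23/4) (13,15) (21/2,15) (8,80/7)]
5. Canonical ring: [(8,23/7) (12,5) (13,23/4) (13,15) (21/2,15) (8,80/7)]

Clipped polygon: [(8,23/7) (12,5) (13,23/4) (13,15) (21/2,15) (8,80/7)]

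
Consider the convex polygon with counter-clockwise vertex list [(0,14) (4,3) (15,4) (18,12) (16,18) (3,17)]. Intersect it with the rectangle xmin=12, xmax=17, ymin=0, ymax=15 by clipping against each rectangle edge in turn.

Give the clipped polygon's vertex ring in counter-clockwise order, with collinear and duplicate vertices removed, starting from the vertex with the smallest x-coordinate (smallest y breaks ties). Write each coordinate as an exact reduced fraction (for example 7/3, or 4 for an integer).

Clipped polygon: [(12,41/11) (15,4) (17,28/3) (17,15) (12,15)]

1. After x ≥ 12: [(12,41/11) (15,4) (18,12) (16,18) (12,230/13)]
2. After x ≤ 17: [(12,41/11) (15,4) (17,28/3) (17,15) (16,18) (12,230/13)]
3. After y ≥ 0: [(12,41/11) (15,4) (17,28/3) (17,15) (16,18) (12,230/13)]
4. After y ≤ 15: [(12,15) (12,41/11) (15,4) (17,28/3) (17,15) (17,15)]
5. Canonical ring: [(12,41/11) (15,4) (17,28/3) (17,15) (12,15)]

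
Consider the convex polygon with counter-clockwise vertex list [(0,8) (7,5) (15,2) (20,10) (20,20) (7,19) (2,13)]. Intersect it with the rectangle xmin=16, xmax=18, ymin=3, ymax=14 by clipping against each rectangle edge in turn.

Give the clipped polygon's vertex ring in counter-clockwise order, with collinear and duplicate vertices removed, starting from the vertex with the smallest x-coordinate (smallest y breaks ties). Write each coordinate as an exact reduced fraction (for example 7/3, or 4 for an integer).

1. After x ≥ 16: [(16,18/5) (20,10) (20,20) (16,256/13)]
2. After x ≤ 18: [(16,18/5) (18,34/5) (18,258/13) (16,256/13)]
3. After y ≥ 3: [(16,18/5) (18,34/5) (18,258/13) (16,256/13)]
4. After y ≤ 14: [(16,14) (16,18/5) (18,34/5) (18,14)]
5. Canonical ring: [(16,18/5) (18,34/5) (18,14) (16,14)]

Clipped polygon: [(16,18/5) (18,34/5) (18,14) (16,14)]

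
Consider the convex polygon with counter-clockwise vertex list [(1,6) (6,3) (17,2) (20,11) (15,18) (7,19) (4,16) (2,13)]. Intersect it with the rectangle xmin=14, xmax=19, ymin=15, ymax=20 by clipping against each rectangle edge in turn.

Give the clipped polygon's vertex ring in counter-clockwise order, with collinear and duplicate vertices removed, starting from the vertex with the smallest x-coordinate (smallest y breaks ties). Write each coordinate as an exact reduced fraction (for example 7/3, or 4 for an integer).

1. After x ≥ 14: [(14,25/11) (17,2) (20,11) (15,18) (14,145/8)]
2. After x ≤ 19: [(14,25/11) (17,2) (19,8) (19,62/5) (15,18) (14,145/8)]
3. After y ≥ 15: [(14,15) (120/7,15) (15,18) (14,145/8)]
4. After y ≤ 20: [(14,15) (120/7,15) (15,18) (14,145/8)]
5. Canonical ring: [(14,15) (120/7,15) (15,18) (14,145/8)]

Clipped polygon: [(14,15) (120/7,15) (15,18) (14,145/8)]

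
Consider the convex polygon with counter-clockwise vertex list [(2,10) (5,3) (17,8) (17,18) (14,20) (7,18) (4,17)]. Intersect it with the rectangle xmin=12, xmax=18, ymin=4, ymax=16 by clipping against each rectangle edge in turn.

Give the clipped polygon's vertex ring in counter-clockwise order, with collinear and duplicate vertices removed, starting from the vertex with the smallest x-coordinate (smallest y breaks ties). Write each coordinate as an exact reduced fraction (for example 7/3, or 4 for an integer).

Clipped polygon: [(12,71/12) (17,8) (17,16) (12,16)]

1. After x ≥ 12: [(12,71/12) (17,8) (17,18) (14,20) (12,136/7)]
2. After x ≤ 18: [(12,71/12) (17,8) (17,18) (14,20) (12,136/7)]
3. After y ≥ 4: [(12,71/12) (17,8) (17,18) (14,20) (12,136/7)]
4. After y ≤ 16: [(12,16) (12,71/12) (17,8) (17,16)]
5. Canonical ring: [(12,71/12) (17,8) (17,16) (12,16)]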